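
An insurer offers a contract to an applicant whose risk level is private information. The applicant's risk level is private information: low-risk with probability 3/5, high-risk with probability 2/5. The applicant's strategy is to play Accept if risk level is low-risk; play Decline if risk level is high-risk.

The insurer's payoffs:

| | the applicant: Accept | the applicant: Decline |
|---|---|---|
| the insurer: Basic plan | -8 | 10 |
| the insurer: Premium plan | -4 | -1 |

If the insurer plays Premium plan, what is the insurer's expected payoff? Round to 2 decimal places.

Take the expectation over the applicant's risk level, weighting each type's action by its prior probability.
E[Premium plan] = 3/5·(-4) + 2/5·(-1) = (-12/5) + (-2/5) = -14/5

-2.80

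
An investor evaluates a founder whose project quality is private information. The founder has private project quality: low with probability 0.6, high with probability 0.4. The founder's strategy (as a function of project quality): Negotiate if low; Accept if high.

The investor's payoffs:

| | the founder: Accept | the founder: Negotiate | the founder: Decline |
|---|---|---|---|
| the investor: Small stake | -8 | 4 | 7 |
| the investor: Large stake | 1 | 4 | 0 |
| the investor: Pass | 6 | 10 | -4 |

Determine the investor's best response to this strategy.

Pass

Compute the investor's expected payoff for each action, taking the expectation over the founder's type.
E[Small stake] = 0.6·(4) + 0.4·(-8) = -0.8
E[Large stake] = 0.6·(4) + 0.4·(1) = 2.8
E[Pass] = 0.6·(10) + 0.4·(6) = 8.4
Best response: Pass (8.4 is the largest).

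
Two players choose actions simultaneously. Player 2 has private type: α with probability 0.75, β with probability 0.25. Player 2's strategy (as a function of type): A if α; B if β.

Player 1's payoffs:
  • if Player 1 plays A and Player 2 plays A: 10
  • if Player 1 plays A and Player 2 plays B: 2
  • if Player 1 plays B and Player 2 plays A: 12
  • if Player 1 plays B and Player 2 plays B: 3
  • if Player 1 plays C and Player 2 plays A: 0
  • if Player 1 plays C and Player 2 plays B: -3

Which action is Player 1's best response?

B

E[A] = 0.75·(10) + 0.25·(2) = 8
E[B] = 0.75·(12) + 0.25·(3) = 9.75
E[C] = 0.75·(0) + 0.25·(-3) = -0.75
Best response: B (9.75 is the largest).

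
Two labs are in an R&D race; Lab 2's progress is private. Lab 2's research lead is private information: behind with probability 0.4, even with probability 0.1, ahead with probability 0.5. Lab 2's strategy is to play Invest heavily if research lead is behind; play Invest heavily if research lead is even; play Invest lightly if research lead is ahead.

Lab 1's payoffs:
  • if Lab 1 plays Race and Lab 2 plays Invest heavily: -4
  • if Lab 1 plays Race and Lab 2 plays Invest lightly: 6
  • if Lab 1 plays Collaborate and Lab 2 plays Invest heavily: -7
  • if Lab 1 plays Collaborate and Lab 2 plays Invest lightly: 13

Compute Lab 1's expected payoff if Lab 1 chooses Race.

1

E[Race] = 0.4·(-4) + 0.1·(-4) + 0.5·6 = (-1.6) + (-0.4) + 3 = 1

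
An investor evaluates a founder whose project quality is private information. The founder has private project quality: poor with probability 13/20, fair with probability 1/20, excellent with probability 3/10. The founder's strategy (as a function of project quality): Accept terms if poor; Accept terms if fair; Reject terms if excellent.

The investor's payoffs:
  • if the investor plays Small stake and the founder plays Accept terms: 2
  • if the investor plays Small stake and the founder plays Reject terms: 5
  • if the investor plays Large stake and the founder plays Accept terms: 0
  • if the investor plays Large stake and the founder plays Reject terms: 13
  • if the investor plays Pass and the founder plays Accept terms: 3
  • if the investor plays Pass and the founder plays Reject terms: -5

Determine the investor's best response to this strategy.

Large stake

E[Small stake] = 13/20·(2) + 1/20·(2) + 3/10·(5) = 29/10
E[Large stake] = 13/20·(0) + 1/20·(0) + 3/10·(13) = 39/10
E[Pass] = 13/20·(3) + 1/20·(3) + 3/10·(-5) = 3/5
Best response: Large stake (39/10 is the largest).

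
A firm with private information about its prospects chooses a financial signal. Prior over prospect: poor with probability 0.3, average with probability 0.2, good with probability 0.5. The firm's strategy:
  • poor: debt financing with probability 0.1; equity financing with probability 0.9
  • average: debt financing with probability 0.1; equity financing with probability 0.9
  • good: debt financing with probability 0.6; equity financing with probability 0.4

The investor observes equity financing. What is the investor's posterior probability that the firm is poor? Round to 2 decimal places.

0.42

P(equity financing) = 0.3·0.9 + 0.2·0.9 + 0.5·0.4 = 0.65
P(poor | equity financing) = (0.3·0.9) / 0.65 = 0.27 / 0.65 = 0.415385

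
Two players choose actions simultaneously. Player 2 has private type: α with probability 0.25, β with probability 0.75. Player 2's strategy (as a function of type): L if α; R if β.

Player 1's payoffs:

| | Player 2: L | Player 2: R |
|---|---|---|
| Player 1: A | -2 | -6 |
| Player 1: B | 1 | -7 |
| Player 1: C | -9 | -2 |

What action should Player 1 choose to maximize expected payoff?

E[A] = 0.25·(-2) + 0.75·(-6) = -5
E[B] = 0.25·(1) + 0.75·(-7) = -5
E[C] = 0.25·(-9) + 0.75·(-2) = -3.75
Best response: C (-3.75 is the largest).

C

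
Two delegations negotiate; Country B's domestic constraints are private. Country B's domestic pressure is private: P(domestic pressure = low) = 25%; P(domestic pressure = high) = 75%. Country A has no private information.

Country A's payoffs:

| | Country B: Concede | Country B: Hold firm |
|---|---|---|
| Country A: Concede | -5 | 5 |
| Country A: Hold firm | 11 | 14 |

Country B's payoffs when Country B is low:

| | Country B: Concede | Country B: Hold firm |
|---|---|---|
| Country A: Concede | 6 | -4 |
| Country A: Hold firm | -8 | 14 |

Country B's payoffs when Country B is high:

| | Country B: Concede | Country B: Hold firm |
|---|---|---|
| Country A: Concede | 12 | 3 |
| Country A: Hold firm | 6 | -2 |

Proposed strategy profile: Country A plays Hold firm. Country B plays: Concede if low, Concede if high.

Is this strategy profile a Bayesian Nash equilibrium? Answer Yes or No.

No

A profile is a BNE iff every type of every player is best-responding given beliefs about the other side.
Country A plays Hold firm: E[Hold firm] = 0.25·(11) + 0.75·(11) = 11; E[Concede] = -5. Best-responding. ✓
Country B (domestic pressure low), facing Hold firm: Concede gives -8, Hold firm gives 14. Proposed Concede is not best — profitable deviation exists. ✗
Country B (domestic pressure high), facing Hold firm: Concede gives 6, Hold firm gives -2. Proposed Concede is best. ✓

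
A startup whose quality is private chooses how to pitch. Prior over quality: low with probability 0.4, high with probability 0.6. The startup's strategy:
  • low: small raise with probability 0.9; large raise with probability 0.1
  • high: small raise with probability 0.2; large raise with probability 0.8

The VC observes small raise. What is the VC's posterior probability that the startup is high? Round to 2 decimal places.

P(small raise) = 0.4·0.9 + 0.6·0.2 = 0.48
P(high | small raise) = (0.6·0.2) / 0.48 = 0.12 / 0.48 = 0.25

0.25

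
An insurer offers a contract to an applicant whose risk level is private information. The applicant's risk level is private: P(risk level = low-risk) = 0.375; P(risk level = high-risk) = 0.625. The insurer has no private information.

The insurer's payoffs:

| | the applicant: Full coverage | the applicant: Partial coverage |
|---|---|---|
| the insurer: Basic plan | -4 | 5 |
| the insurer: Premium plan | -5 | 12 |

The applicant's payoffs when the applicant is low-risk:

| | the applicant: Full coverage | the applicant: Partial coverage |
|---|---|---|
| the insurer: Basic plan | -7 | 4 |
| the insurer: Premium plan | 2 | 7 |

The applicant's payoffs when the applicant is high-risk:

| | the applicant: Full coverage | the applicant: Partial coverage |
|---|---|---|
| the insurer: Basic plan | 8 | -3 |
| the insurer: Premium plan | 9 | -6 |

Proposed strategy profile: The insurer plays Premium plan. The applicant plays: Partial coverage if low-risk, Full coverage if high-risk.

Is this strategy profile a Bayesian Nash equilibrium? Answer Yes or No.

Yes

The insurer plays Premium plan: E[Premium plan] = 0.375·(12) + 0.625·(-5) = 1.375; E[Basic plan] = -0.625. Best-responding. ✓
The applicant (risk level low-risk), facing Premium plan: Full coverage gives 2, Partial coverage gives 7. Proposed Partial coverage is best. ✓
The applicant (risk level high-risk), facing Premium plan: Full coverage gives 9, Partial coverage gives -6. Proposed Full coverage is best. ✓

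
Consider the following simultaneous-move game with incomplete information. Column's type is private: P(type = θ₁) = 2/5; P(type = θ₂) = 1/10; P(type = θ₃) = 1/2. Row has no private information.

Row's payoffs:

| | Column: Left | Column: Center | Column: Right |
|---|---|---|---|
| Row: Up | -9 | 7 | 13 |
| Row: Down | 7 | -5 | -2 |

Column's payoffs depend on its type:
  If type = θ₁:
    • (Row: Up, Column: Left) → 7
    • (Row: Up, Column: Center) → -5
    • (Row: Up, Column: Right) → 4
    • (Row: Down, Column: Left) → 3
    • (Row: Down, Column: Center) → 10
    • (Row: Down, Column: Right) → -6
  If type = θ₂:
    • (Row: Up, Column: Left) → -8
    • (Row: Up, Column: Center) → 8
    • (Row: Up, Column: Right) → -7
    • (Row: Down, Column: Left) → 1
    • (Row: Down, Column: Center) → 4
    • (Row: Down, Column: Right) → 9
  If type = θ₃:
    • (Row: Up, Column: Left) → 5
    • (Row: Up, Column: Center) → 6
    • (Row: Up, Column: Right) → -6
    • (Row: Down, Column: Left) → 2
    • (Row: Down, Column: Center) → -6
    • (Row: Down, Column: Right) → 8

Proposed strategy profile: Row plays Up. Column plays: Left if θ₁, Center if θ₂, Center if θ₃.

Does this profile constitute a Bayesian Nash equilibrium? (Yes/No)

Yes

Row plays Up: E[Up] = 2/5·(-9) + 1/10·(7) + 1/2·(7) = 3/5; E[Down] = -1/5. Best-responding. ✓
Column (type θ₁), facing Up: Left gives 7, Center gives -5, Right gives 4. Proposed Left is best. ✓
Column (type θ₂), facing Up: Left gives -8, Center gives 8, Right gives -7. Proposed Center is best. ✓
Column (type θ₃), facing Up: Left gives 5, Center gives 6, Right gives -6. Proposed Center is best. ✓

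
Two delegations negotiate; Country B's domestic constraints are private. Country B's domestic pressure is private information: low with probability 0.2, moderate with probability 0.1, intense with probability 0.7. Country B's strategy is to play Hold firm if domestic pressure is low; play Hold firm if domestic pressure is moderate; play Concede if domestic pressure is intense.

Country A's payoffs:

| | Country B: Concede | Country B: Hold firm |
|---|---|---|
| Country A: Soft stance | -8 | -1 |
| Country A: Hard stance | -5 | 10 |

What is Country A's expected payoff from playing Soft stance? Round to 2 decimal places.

-5.90

Take the expectation over Country B's domestic pressure, weighting each type's action by its prior probability.
E[Soft stance] = 0.2·(-1) + 0.1·(-1) + 0.7·(-8) = (-0.2) + (-0.1) + (-5.6) = -5.9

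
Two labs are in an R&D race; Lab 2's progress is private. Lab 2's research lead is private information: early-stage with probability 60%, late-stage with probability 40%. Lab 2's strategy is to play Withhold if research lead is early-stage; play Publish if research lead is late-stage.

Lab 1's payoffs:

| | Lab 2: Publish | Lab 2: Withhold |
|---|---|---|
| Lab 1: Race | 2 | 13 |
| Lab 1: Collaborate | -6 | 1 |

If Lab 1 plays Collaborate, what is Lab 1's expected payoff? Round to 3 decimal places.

E[Collaborate] = 0.6·1 + 0.4·(-6) = 0.6 + (-2.4) = -1.8

-1.800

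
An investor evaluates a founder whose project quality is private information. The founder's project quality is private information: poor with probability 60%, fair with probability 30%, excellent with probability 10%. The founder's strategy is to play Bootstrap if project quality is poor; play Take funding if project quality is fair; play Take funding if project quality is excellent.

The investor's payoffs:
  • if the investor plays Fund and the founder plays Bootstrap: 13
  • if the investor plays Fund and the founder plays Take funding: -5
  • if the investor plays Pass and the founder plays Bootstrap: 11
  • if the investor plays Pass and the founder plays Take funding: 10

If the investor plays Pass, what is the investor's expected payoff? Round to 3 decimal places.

E[Pass] = 0.6·11 + 0.3·10 + 0.1·10 = 6.6 + 3 + 1 = 10.6

10.600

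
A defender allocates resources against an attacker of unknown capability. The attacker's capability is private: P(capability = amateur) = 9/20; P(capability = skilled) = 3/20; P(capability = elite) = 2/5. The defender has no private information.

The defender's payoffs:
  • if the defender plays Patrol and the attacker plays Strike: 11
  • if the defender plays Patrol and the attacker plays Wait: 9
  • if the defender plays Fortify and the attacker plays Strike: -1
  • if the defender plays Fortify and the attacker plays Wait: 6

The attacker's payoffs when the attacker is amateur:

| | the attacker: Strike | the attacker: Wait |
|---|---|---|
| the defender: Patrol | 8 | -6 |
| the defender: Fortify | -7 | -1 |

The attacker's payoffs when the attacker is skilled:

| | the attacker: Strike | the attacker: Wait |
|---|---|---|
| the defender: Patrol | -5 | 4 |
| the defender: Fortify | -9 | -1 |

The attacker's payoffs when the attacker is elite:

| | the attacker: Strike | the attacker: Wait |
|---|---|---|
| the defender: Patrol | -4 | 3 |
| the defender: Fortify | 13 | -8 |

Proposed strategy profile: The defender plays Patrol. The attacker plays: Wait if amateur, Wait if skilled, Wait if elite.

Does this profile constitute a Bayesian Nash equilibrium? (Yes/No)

No

A profile is a BNE iff every type of every player is best-responding given beliefs about the other side.
The defender plays Patrol: E[Patrol] = 9/20·(9) + 3/20·(9) + 2/5·(9) = 9; E[Fortify] = 6. Best-responding. ✓
The attacker (capability amateur), facing Patrol: Strike gives 8, Wait gives -6. Proposed Wait is not best — profitable deviation exists. ✗
The attacker (capability skilled), facing Patrol: Strike gives -5, Wait gives 4. Proposed Wait is best. ✓
The attacker (capability elite), facing Patrol: Strike gives -4, Wait gives 3. Proposed Wait is best. ✓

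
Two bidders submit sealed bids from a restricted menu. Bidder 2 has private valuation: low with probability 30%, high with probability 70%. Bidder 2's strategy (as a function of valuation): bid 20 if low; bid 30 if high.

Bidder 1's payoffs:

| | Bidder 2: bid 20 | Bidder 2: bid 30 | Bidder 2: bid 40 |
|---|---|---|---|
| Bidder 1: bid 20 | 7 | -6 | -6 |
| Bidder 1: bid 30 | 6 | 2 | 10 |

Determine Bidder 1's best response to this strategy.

bid 30

Compute Bidder 1's expected payoff for each action, taking the expectation over Bidder 2's type.
E[bid 20] = 0.3·(7) + 0.7·(-6) = -2.1
E[bid 30] = 0.3·(6) + 0.7·(2) = 3.2
Best response: bid 30 (3.2 is the largest).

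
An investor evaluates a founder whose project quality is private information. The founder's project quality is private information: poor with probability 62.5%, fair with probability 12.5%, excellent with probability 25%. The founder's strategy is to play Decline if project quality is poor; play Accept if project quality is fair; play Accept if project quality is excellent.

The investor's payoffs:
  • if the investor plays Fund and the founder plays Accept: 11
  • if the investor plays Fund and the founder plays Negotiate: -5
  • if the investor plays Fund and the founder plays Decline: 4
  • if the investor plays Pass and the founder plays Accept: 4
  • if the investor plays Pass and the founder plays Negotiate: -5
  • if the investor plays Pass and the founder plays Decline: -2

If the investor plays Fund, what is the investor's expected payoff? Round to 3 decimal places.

E[Fund] = 0.625·4 + 0.125·11 + 0.25·11 = 2.5 + 1.375 + 2.75 = 6.625

6.625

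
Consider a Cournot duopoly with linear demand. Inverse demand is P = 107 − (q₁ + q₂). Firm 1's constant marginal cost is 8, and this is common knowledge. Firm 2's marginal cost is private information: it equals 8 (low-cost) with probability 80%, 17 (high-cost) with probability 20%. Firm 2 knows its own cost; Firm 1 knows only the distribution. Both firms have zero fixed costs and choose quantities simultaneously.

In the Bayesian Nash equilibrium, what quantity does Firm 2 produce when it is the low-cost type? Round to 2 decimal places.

32.70

Type-c best response for Firm 2: q₂(c) = (107 − c)/2 − q₁/2.
Firm 1 maximizes expected profit; its first-order condition is 107 − 2q₁ − E[q₂] − 8 = 0.
Substituting E[q₂] and solving: E[c₂] = 9.8, so q₁ = (107 − 2·8 + 9.8)/3 = 33.6.
q₂(low-cost) = (107 − 8 − 33.6)/2 = 32.7.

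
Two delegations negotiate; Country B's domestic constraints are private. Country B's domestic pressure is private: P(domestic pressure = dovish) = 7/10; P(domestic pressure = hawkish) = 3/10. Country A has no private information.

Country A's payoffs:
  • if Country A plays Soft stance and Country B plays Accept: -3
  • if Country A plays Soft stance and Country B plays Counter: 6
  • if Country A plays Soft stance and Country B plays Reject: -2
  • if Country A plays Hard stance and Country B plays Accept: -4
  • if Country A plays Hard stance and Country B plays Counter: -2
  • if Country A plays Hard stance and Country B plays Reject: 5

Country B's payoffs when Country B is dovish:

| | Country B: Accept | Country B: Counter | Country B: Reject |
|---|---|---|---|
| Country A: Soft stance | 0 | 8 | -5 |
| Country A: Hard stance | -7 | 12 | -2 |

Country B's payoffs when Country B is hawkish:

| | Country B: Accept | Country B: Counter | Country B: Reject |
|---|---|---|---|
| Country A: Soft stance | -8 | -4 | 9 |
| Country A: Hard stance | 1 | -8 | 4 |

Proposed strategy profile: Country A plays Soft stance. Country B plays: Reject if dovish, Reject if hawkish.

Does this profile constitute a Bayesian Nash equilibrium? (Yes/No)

No

Country A plays Soft stance: E[Soft stance] = 7/10·(-2) + 3/10·(-2) = -2; E[Hard stance] = 5. Not best-responding. ✗
Country B (domestic pressure dovish), facing Soft stance: Accept gives 0, Counter gives 8, Reject gives -5. Proposed Reject is not best — profitable deviation exists. ✗
Country B (domestic pressure hawkish), facing Soft stance: Accept gives -8, Counter gives -4, Reject gives 9. Proposed Reject is best. ✓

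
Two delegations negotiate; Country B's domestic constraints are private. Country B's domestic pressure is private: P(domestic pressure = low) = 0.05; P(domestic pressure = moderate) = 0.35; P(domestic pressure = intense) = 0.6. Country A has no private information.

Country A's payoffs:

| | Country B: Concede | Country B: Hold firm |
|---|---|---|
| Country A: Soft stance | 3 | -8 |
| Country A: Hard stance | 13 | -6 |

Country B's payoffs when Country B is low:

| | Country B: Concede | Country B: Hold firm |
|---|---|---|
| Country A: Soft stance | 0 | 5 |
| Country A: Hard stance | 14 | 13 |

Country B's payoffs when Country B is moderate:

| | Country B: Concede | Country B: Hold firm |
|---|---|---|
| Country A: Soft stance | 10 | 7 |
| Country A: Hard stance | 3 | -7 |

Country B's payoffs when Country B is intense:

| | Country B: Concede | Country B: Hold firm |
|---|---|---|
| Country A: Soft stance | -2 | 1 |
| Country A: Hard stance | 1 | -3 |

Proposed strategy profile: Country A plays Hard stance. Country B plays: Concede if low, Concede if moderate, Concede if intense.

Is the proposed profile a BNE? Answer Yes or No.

Yes

A profile is a BNE iff every type of every player is best-responding given beliefs about the other side.
Country A plays Hard stance: E[Hard stance] = 0.05·(13) + 0.35·(13) + 0.6·(13) = 13; E[Soft stance] = 3. Best-responding. ✓
Country B (domestic pressure low), facing Hard stance: Concede gives 14, Hold firm gives 13. Proposed Concede is best. ✓
Country B (domestic pressure moderate), facing Hard stance: Concede gives 3, Hold firm gives -7. Proposed Concede is best. ✓
Country B (domestic pressure intense), facing Hard stance: Concede gives 1, Hold firm gives -3. Proposed Concede is best. ✓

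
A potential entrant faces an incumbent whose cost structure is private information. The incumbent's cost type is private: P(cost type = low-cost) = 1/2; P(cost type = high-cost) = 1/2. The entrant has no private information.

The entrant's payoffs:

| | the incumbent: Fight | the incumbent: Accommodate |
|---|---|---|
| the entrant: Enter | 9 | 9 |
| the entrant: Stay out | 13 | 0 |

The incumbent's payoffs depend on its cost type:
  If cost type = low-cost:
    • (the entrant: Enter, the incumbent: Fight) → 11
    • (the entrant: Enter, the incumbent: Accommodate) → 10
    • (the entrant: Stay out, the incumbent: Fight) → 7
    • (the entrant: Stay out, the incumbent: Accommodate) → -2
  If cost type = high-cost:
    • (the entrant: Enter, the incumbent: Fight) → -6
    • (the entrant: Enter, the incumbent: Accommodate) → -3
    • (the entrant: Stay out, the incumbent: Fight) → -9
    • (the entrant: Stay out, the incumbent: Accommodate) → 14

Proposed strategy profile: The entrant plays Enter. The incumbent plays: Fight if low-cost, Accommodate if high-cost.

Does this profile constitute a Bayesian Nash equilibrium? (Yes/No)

A profile is a BNE iff every type of every player is best-responding given beliefs about the other side.
The entrant plays Enter: E[Enter] = 1/2·(9) + 1/2·(9) = 9; E[Stay out] = 13/2. Best-responding. ✓
The incumbent (cost type low-cost), facing Enter: Fight gives 11, Accommodate gives 10. Proposed Fight is best. ✓
The incumbent (cost type high-cost), facing Enter: Fight gives -6, Accommodate gives -3. Proposed Accommodate is best. ✓

Yes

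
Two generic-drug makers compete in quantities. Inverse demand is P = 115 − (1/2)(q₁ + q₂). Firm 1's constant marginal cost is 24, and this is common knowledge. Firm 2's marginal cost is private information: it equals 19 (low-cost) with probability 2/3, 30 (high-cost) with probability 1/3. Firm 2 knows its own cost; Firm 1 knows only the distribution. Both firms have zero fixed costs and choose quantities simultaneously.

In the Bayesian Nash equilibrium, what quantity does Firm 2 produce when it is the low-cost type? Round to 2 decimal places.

Firm 2 with cost c maximizes (115 − (1/2)(q₁+q₂) − c)·q₂, giving q₂(c) = (115 − c − (1/2)q₁).
E[c₂] = 2/3·19 + 1/3·30 = 22.6667
Firm 1's FOC against E[q₂] yields q₁ = (115 − 2·24 + E[c₂])/(3/2) = (115 − 48 + 22.6667)/(3/2) = 59.7778.
q₂(low-cost) = (115 − 19 − (1/2)·59.7778) = 66.1111.

66.11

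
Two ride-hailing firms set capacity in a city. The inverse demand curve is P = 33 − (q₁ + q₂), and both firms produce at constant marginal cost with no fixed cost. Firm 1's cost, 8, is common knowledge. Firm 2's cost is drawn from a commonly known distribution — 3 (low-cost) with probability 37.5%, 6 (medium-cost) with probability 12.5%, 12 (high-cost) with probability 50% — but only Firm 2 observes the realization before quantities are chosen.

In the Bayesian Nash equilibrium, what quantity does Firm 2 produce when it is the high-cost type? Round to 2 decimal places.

6.35

Type-c best response for Firm 2: q₂(c) = (33 − c)/2 − q₁/2.
Firm 1 maximizes expected profit; its first-order condition is 33 − 2q₁ − E[q₂] − 8 = 0.
Substituting E[q₂] and solving: E[c₂] = 7.875, so q₁ = (33 − 2·8 + 7.875)/3 = 8.29167.
q₂(high-cost) = (33 − 12 − 8.29167)/2 = 6.35417.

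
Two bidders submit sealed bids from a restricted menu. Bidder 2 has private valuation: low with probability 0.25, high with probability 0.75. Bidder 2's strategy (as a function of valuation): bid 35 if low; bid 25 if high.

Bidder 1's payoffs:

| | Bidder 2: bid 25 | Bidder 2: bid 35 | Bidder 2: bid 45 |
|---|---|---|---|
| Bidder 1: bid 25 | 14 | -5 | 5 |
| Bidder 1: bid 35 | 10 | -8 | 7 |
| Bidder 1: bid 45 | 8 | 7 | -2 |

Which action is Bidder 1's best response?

E[bid 25] = 0.25·(-5) + 0.75·(14) = 9.25
E[bid 35] = 0.25·(-8) + 0.75·(10) = 5.5
E[bid 45] = 0.25·(7) + 0.75·(8) = 7.75
Best response: bid 25 (9.25 is the largest).

bid 25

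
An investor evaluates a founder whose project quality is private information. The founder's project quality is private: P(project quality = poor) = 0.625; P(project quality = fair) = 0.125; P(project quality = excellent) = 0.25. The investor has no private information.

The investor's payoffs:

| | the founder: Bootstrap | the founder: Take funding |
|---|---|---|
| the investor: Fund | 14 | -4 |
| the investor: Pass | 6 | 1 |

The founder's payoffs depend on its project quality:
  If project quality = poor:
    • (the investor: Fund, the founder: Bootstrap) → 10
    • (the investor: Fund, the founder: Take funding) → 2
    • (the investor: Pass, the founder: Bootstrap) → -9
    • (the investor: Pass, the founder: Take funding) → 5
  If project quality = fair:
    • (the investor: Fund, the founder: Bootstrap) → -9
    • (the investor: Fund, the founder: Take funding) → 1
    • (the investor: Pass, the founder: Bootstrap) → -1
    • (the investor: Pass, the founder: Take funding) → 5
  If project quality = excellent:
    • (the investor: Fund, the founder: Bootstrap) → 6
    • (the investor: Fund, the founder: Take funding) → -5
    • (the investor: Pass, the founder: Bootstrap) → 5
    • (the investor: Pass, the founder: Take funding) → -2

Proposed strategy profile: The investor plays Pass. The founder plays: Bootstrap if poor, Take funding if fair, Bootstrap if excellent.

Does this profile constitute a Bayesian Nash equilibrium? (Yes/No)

No

A profile is a BNE iff every type of every player is best-responding given beliefs about the other side.
The investor plays Pass: E[Pass] = 0.625·(6) + 0.125·(1) + 0.25·(6) = 5.375; E[Fund] = 11.75. Not best-responding. ✗
The founder (project quality poor), facing Pass: Bootstrap gives -9, Take funding gives 5. Proposed Bootstrap is not best — profitable deviation exists. ✗
The founder (project quality fair), facing Pass: Bootstrap gives -1, Take funding gives 5. Proposed Take funding is best. ✓
The founder (project quality excellent), facing Pass: Bootstrap gives 5, Take funding gives -2. Proposed Bootstrap is best. ✓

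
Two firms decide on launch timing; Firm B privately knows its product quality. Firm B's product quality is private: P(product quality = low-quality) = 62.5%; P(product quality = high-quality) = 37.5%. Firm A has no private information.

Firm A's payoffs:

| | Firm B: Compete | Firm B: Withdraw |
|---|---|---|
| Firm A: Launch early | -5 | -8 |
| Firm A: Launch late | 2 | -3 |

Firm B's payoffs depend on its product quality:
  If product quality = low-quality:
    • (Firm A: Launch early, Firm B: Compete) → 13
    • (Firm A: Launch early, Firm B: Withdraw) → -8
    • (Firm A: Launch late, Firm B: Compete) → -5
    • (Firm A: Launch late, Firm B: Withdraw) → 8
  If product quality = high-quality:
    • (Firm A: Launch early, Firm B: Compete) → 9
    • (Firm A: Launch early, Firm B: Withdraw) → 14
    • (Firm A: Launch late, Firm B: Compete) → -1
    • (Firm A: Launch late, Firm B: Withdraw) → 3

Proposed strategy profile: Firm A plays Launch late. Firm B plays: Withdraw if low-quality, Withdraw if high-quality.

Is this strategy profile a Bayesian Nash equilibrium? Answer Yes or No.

Firm A plays Launch late: E[Launch late] = 0.625·(-3) + 0.375·(-3) = -3; E[Launch early] = -8. Best-responding. ✓
Firm B (product quality low-quality), facing Launch late: Compete gives -5, Withdraw gives 8. Proposed Withdraw is best. ✓
Firm B (product quality high-quality), facing Launch late: Compete gives -1, Withdraw gives 3. Proposed Withdraw is best. ✓

Yes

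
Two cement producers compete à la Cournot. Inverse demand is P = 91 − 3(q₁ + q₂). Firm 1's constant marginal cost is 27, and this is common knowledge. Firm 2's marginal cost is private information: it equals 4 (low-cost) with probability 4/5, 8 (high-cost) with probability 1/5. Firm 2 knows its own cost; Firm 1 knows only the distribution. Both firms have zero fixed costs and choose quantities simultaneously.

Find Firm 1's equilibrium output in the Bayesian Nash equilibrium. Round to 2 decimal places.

Each type of Firm 2 best-responds to q₁; Firm 1 best-responds to the expected q₂ over Firm 2's types.
Firm 2 with cost c maximizes (91 − 3(q₁+q₂) − c)·q₂, giving q₂(c) = (91 − c − 3q₁)/6.
E[c₂] = 4/5·4 + 1/5·8 = 4.8
Firm 1's FOC against E[q₂] yields q₁ = (91 − 2·27 + E[c₂])/9 = (91 − 54 + 4.8)/9 = 4.64444.

4.64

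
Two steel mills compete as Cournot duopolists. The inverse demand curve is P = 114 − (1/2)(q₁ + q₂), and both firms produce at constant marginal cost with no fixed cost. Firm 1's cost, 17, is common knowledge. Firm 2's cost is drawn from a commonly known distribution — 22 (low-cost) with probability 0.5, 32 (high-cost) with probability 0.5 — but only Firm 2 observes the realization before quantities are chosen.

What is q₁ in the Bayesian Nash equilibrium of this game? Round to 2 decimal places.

Firm 2 with cost c maximizes (114 − (1/2)(q₁+q₂) − c)·q₂, giving q₂(c) = (114 − c − (1/2)q₁).
E[c₂] = 0.5·22 + 0.5·32 = 27
Firm 1's FOC against E[q₂] yields q₁ = (114 − 2·17 + E[c₂])/(3/2) = (114 − 34 + 27)/(3/2) = 71.3333.

71.33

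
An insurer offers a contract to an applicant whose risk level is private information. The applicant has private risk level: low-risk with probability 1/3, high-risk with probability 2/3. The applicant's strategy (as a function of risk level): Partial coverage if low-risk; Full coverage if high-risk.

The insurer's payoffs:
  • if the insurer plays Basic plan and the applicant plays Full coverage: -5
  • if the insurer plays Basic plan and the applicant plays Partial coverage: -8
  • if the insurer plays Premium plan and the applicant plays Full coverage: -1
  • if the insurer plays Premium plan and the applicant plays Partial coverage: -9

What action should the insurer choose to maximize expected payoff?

E[Basic plan] = 1/3·(-8) + 2/3·(-5) = -6
E[Premium plan] = 1/3·(-9) + 2/3·(-1) = -11/3
Best response: Premium plan (-11/3 is the largest).

Premium plan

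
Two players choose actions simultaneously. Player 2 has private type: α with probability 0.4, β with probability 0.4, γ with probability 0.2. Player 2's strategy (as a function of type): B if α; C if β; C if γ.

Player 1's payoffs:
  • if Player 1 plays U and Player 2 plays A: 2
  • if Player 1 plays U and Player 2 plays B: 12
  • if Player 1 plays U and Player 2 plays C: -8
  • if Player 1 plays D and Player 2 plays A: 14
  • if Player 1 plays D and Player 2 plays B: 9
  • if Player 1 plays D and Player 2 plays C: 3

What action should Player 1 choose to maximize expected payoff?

D

E[U] = 0.4·(12) + 0.4·(-8) + 0.2·(-8) = 0
E[D] = 0.4·(9) + 0.4·(3) + 0.2·(3) = 5.4
Best response: D (5.4 is the largest).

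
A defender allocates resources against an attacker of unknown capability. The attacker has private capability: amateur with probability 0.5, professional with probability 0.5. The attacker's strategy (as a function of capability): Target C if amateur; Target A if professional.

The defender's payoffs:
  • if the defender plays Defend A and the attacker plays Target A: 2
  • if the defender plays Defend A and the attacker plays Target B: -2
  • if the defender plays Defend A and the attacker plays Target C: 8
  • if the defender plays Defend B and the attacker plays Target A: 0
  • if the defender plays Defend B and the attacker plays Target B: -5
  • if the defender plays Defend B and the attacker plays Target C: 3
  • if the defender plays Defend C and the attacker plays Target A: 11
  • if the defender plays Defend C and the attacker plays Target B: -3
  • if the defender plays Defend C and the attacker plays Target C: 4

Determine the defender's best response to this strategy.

Compute the defender's expected payoff for each action, taking the expectation over the attacker's type.
E[Defend A] = 0.5·(8) + 0.5·(2) = 5
E[Defend B] = 0.5·(3) + 0.5·(0) = 1.5
E[Defend C] = 0.5·(4) + 0.5·(11) = 7.5
Best response: Defend C (7.5 is the largest).

Defend C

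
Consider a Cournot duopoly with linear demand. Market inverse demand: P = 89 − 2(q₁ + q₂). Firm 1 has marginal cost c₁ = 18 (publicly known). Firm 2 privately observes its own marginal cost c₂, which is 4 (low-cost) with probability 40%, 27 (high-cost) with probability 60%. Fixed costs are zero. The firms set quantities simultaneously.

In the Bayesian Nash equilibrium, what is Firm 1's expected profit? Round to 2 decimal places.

278.48

Each type of Firm 2 best-responds to q₁; Firm 1 best-responds to the expected q₂ over Firm 2's types.
Firm 2 with cost c maximizes (89 − 2(q₁+q₂) − c)·q₂, giving q₂(c) = (89 − c − 2q₁)/4.
E[c₂] = 0.4·4 + 0.6·27 = 17.8
Firm 1's FOC against E[q₂] yields q₁ = (89 − 2·18 + E[c₂])/6 = (89 − 36 + 17.8)/6 = 11.8.
E[P] = 89 − 2·(q₁ + E[q₂]) = 41.6; Firm 1's expected profit = (E[P] − 18)·q₁ = (41.6 − 18)·11.8 = 278.48.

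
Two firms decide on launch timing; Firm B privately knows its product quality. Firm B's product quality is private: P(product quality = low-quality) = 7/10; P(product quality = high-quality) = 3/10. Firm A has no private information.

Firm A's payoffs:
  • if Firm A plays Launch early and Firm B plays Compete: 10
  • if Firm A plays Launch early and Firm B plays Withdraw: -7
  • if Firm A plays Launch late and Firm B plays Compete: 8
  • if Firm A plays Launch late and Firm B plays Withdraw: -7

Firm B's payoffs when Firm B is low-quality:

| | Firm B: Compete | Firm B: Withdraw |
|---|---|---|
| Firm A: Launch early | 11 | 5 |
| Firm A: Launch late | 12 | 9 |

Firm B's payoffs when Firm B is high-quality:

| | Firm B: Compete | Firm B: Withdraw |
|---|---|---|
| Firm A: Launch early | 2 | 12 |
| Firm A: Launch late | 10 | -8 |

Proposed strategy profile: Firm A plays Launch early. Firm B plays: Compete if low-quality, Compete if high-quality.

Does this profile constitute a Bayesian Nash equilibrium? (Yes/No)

A profile is a BNE iff every type of every player is best-responding given beliefs about the other side.
Firm A plays Launch early: E[Launch early] = 7/10·(10) + 3/10·(10) = 10; E[Launch late] = 8. Best-responding. ✓
Firm B (product quality low-quality), facing Launch early: Compete gives 11, Withdraw gives 5. Proposed Compete is best. ✓
Firm B (product quality high-quality), facing Launch early: Compete gives 2, Withdraw gives 12. Proposed Compete is not best — profitable deviation exists. ✗

No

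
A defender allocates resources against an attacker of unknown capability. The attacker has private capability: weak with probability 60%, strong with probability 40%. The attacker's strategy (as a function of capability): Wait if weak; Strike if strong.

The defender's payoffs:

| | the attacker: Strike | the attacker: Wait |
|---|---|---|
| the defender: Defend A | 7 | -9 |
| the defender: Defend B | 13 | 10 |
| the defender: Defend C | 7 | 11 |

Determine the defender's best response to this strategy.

E[Defend A] = 0.6·(-9) + 0.4·(7) = -2.6
E[Defend B] = 0.6·(10) + 0.4·(13) = 11.2
E[Defend C] = 0.6·(11) + 0.4·(7) = 9.4
Best response: Defend B (11.2 is the largest).

Defend B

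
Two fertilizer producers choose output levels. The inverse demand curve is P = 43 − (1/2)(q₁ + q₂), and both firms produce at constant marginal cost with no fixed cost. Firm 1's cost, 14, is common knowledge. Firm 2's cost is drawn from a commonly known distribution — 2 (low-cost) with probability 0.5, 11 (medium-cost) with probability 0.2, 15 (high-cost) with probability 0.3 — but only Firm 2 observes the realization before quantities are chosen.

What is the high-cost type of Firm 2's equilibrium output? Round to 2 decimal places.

20.43

Type-c best response for Firm 2: q₂(c) = (43 − c) − q₁/2.
Firm 1 maximizes expected profit; its first-order condition is 43 − q₁ − (1/2)E[q₂] − 14 = 0.
Substituting E[q₂] and solving: E[c₂] = 7.7, so q₁ = (43 − 2·14 + 7.7)/(3/2) = 15.1333.
q₂(high-cost) = (43 − 15 − (1/2)·15.1333) = 20.4333.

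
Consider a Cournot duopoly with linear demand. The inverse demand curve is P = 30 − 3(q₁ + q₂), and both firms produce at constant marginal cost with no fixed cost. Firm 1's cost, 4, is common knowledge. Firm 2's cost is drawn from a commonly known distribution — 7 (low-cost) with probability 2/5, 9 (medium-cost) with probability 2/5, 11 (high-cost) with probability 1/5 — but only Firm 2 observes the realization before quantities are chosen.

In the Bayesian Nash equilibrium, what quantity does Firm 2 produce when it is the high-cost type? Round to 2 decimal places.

1.47

Firm 2 with cost c maximizes (30 − 3(q₁+q₂) − c)·q₂, giving q₂(c) = (30 − c − 3q₁)/6.
E[c₂] = 2/5·7 + 2/5·9 + 1/5·11 = 8.6
Firm 1's FOC against E[q₂] yields q₁ = (30 − 2·4 + E[c₂])/9 = (30 − 8 + 8.6)/9 = 3.4.
q₂(high-cost) = (30 − 11 − 3·3.4)/6 = 1.46667.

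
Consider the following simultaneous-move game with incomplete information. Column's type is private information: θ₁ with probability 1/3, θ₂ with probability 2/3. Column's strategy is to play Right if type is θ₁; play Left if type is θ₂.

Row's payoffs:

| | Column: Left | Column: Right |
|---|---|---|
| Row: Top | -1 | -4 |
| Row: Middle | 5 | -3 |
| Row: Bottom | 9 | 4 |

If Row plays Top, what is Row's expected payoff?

-2

Take the expectation over Column's type, weighting each type's action by its prior probability.
E[Top] = 1/3·(-4) + 2/3·(-1) = (-4/3) + (-2/3) = -2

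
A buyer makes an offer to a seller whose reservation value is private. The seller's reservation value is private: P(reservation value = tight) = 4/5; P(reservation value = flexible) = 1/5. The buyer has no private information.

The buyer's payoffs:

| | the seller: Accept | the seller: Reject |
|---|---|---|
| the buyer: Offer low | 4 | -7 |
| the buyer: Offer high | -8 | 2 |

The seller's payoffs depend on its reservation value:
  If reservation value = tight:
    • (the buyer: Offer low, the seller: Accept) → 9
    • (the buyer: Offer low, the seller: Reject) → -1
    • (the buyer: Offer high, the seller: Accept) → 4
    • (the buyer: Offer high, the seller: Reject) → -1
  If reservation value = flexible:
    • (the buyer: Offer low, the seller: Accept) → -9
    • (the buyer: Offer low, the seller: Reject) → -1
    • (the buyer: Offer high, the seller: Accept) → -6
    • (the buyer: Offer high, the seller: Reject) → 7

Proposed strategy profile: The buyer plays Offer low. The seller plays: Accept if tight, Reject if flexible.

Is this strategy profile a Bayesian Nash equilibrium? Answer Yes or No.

Yes

A profile is a BNE iff every type of every player is best-responding given beliefs about the other side.
The buyer plays Offer low: E[Offer low] = 4/5·(4) + 1/5·(-7) = 9/5; E[Offer high] = -6. Best-responding. ✓
The seller (reservation value tight), facing Offer low: Accept gives 9, Reject gives -1. Proposed Accept is best. ✓
The seller (reservation value flexible), facing Offer low: Accept gives -9, Reject gives -1. Proposed Reject is best. ✓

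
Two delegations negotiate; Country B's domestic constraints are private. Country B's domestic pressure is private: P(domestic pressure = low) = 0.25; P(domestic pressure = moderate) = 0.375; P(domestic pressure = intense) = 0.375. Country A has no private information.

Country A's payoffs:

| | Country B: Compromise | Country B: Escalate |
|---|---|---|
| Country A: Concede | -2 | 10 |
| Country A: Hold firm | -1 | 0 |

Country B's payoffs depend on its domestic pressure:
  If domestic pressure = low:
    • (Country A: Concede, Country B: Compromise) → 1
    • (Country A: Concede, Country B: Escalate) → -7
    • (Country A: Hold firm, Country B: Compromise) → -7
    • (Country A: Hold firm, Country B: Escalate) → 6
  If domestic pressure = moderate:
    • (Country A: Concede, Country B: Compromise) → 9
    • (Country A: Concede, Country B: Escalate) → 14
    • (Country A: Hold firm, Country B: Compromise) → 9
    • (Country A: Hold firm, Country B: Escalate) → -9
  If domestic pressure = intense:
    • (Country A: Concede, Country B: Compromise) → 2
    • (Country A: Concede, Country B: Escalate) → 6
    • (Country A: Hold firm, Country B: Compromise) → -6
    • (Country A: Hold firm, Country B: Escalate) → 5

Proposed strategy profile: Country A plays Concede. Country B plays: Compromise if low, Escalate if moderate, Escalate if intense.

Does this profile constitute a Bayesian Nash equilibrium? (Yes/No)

A profile is a BNE iff every type of every player is best-responding given beliefs about the other side.
Country A plays Concede: E[Concede] = 0.25·(-2) + 0.375·(10) + 0.375·(10) = 7; E[Hold firm] = -0.25. Best-responding. ✓
Country B (domestic pressure low), facing Concede: Compromise gives 1, Escalate gives -7. Proposed Compromise is best. ✓
Country B (domestic pressure moderate), facing Concede: Compromise gives 9, Escalate gives 14. Proposed Escalate is best. ✓
Country B (domestic pressure intense), facing Concede: Compromise gives 2, Escalate gives 6. Proposed Escalate is best. ✓

Yes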